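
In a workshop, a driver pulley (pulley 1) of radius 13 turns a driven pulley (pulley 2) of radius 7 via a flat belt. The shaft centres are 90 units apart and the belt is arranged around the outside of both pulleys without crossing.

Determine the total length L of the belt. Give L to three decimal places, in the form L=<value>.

L=243.232

open belt: β = asin((r2−r1)/C) = asin(-6/90) = -3.8226°
wrap1 = π − 2β = 187.6451°
wrap2 = π + 2β = 172.3549°
tangent length = C·cosβ = 89.7998
L = r1·wrap1 + r2·wrap2 + 2·C·cosβ = 13·3.2750 + 7·3.0082 + 2·89.7998 = 243.2320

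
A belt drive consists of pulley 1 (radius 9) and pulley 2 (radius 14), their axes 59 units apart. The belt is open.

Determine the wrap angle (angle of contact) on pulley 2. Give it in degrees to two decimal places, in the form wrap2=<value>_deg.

wrap2=189.72_deg

open belt: β = asin((r2−r1)/C) = asin(5/59) = 4.8614°
wrap1 = π − 2β = 170.2772°
wrap2 = π + 2β = 189.7228°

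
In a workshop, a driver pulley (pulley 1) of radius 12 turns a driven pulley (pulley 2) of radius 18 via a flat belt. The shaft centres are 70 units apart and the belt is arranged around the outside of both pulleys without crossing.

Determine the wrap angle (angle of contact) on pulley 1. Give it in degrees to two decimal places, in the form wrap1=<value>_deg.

wrap1=170.17_deg

open belt: β = asin((r2−r1)/C) = asin(6/70) = 4.9171°
wrap1 = π − 2β = 170.1658°
wrap2 = π + 2β = 189.8342°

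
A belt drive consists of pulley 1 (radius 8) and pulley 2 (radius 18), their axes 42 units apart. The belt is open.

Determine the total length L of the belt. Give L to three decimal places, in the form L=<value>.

L=168.074

open belt: β = asin((r2−r1)/C) = asin(10/42) = 13.7741°
wrap1 = π − 2β = 152.4517°
wrap2 = π + 2β = 207.5483°
tangent length = C·cosβ = 40.7922
L = r1·wrap1 + r2·wrap2 + 2·C·cosβ = 8·2.6608 + 18·3.6224 + 2·40.7922 = 168.0738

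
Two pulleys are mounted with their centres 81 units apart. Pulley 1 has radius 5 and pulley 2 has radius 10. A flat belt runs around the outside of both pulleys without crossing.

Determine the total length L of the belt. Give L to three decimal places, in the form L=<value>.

L=209.433

open belt: β = asin((r2−r1)/C) = asin(5/81) = 3.5390°
wrap1 = π − 2β = 172.9219°
wrap2 = π + 2β = 187.0781°
tangent length = C·cosβ = 80.8455
L = r1·wrap1 + r2·wrap2 + 2·C·cosβ = 5·3.0181 + 10·3.2651 + 2·80.8455 = 209.4326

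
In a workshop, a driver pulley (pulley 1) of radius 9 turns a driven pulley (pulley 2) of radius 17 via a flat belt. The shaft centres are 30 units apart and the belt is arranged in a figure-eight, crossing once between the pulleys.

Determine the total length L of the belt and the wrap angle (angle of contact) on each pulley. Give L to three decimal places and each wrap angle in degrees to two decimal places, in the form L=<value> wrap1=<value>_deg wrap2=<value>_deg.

crossed belt: β = asin((r1+r2)/C) = asin(26/30) = 60.0736°
wrap1 = wrap2 = π + 2β = 300.1471°
tangent length = C·cosβ = 14.9666
L = (r1+r2)·wrap + 2·C·cosβ = 26·5.2386 + 2·14.9666 = 166.1357

L=166.136 wrap1=300.15_deg wrap2=300.15_deg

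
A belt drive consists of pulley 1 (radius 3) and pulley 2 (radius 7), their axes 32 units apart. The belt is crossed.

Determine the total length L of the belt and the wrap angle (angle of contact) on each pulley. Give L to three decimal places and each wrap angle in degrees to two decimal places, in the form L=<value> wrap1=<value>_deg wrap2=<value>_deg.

crossed belt: β = asin((r1+r2)/C) = asin(10/32) = 18.2100°
wrap1 = wrap2 = π + 2β = 216.4199°
tangent length = C·cosβ = 30.3974
L = (r1+r2)·wrap + 2·C·cosβ = 10·3.7772 + 2·30.3974 = 98.5671

L=98.567 wrap1=216.42_deg wrap2=216.42_deg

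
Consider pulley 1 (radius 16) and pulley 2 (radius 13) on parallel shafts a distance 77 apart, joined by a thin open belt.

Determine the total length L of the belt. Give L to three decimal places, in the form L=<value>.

open belt: β = asin((r2−r1)/C) = asin(-3/77) = -2.2329°
wrap1 = π − 2β = 184.4657°
wrap2 = π + 2β = 175.5343°
tangent length = C·cosβ = 76.9415
L = r1·wrap1 + r2·wrap2 + 2·C·cosβ = 16·3.2195 + 13·3.0637 + 2·76.9415 = 245.2231

L=245.223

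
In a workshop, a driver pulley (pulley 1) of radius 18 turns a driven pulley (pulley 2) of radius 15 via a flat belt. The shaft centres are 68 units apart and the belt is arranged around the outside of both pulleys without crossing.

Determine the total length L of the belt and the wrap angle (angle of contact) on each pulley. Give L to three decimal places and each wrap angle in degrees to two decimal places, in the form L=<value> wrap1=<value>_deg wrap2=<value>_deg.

L=239.805 wrap1=185.06_deg wrap2=174.94_deg

open belt: β = asin((r2−r1)/C) = asin(-3/68) = -2.5286°
wrap1 = π − 2β = 185.0572°
wrap2 = π + 2β = 174.9428°
tangent length = C·cosβ = 67.9338
L = r1·wrap1 + r2·wrap2 + 2·C·cosβ = 18·3.2299 + 15·3.0533 + 2·67.9338 = 239.8049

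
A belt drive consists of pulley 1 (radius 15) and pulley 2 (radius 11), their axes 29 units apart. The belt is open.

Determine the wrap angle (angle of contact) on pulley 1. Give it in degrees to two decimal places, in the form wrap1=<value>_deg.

wrap1=195.86_deg

open belt: β = asin((r2−r1)/C) = asin(-4/29) = -7.9281°
wrap1 = π − 2β = 195.8563°
wrap2 = π + 2β = 164.1437°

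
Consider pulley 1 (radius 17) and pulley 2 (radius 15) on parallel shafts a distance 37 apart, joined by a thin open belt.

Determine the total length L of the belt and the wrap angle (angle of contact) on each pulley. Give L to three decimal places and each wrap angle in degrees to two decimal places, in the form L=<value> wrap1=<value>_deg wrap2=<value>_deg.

L=174.639 wrap1=186.20_deg wrap2=173.80_deg

open belt: β = asin((r2−r1)/C) = asin(-2/37) = -3.0986°
wrap1 = π − 2β = 186.1972°
wrap2 = π + 2β = 173.8028°
tangent length = C·cosβ = 36.9459
L = r1·wrap1 + r2·wrap2 + 2·C·cosβ = 17·3.2498 + 15·3.0334 + 2·36.9459 = 174.6391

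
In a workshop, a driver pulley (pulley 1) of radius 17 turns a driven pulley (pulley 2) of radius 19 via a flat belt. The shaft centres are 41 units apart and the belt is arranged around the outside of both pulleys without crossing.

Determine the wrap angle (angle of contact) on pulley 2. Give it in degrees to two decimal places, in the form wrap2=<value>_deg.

open belt: β = asin((r2−r1)/C) = asin(2/41) = 2.7960°
wrap1 = π − 2β = 174.4079°
wrap2 = π + 2β = 185.5921°

wrap2=185.59_deg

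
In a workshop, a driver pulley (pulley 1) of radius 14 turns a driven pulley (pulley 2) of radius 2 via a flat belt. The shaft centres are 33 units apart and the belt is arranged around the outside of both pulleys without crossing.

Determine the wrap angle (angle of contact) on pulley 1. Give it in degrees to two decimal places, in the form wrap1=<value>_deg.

wrap1=222.65_deg

open belt: β = asin((r2−r1)/C) = asin(-12/33) = -21.3237°
wrap1 = π − 2β = 222.6474°
wrap2 = π + 2β = 137.3526°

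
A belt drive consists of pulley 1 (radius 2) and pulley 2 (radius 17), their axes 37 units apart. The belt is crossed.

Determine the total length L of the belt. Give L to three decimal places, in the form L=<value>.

crossed belt: β = asin((r1+r2)/C) = asin(19/37) = 30.8981°
wrap1 = wrap2 = π + 2β = 241.7963°
tangent length = C·cosβ = 31.7490
L = (r1+r2)·wrap + 2·C·cosβ = 19·4.2201 + 2·31.7490 = 143.6807

L=143.681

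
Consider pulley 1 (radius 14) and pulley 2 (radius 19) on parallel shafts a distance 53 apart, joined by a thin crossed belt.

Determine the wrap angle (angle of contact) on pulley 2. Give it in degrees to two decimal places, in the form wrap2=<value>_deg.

wrap2=257.02_deg

crossed belt: β = asin((r1+r2)/C) = asin(33/53) = 38.5093°
wrap1 = wrap2 = π + 2β = 257.0186°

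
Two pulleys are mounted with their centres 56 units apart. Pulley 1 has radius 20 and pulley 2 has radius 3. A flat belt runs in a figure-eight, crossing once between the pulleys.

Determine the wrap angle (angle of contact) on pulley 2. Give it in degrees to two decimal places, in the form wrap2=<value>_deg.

crossed belt: β = asin((r1+r2)/C) = asin(23/56) = 24.2497°
wrap1 = wrap2 = π + 2β = 228.4994°

wrap2=228.50_deg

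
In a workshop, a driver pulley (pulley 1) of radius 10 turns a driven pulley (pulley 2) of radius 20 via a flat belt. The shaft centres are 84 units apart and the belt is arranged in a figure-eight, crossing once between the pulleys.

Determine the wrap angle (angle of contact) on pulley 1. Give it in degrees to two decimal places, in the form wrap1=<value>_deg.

wrap1=221.85_deg

crossed belt: β = asin((r1+r2)/C) = asin(30/84) = 20.9248°
wrap1 = wrap2 = π + 2β = 221.8497°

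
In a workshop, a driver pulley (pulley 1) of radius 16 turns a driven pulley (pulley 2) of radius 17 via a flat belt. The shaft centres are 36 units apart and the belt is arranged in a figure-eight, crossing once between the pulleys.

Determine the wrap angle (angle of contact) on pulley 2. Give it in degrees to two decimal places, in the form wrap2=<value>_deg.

crossed belt: β = asin((r1+r2)/C) = asin(33/36) = 66.4435°
wrap1 = wrap2 = π + 2β = 312.8871°

wrap2=312.89_deg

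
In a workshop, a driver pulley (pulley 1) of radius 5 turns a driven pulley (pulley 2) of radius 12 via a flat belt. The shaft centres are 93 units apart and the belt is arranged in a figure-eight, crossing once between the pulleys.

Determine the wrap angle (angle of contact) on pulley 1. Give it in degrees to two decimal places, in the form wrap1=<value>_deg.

crossed belt: β = asin((r1+r2)/C) = asin(17/93) = 10.5326°
wrap1 = wrap2 = π + 2β = 201.0653°

wrap1=201.07_deg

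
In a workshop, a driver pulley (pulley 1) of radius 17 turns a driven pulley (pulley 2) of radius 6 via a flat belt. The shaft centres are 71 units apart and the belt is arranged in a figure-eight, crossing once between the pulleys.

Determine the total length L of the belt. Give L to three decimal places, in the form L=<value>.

L=221.775

crossed belt: β = asin((r1+r2)/C) = asin(23/71) = 18.9016°
wrap1 = wrap2 = π + 2β = 217.8032°
tangent length = C·cosβ = 67.1714
L = (r1+r2)·wrap + 2·C·cosβ = 23·3.8014 + 2·67.1714 = 221.7746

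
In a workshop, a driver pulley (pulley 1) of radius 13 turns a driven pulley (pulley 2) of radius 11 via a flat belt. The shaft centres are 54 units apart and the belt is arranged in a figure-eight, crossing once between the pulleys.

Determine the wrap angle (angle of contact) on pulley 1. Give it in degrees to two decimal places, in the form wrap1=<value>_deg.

crossed belt: β = asin((r1+r2)/C) = asin(24/54) = 26.3878°
wrap1 = wrap2 = π + 2β = 232.7756°

wrap1=232.78_deg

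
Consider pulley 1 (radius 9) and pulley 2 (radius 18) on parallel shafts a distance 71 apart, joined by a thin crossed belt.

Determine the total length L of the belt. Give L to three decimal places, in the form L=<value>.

L=237.220

crossed belt: β = asin((r1+r2)/C) = asin(27/71) = 22.3511°
wrap1 = wrap2 = π + 2β = 224.7023°
tangent length = C·cosβ = 65.6658
L = (r1+r2)·wrap + 2·C·cosβ = 27·3.9218 + 2·65.6658 = 237.2201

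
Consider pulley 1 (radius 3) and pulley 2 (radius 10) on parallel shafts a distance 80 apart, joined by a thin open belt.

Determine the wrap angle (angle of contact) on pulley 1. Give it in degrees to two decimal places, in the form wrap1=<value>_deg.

open belt: β = asin((r2−r1)/C) = asin(7/80) = 5.0198°
wrap1 = π − 2β = 169.9604°
wrap2 = π + 2β = 190.0396°

wrap1=169.96_deg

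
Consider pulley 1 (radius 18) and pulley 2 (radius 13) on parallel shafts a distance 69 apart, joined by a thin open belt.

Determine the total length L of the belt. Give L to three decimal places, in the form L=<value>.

open belt: β = asin((r2−r1)/C) = asin(-5/69) = -4.1555°
wrap1 = π − 2β = 188.3110°
wrap2 = π + 2β = 171.6890°
tangent length = C·cosβ = 68.8186
L = r1·wrap1 + r2·wrap2 + 2·C·cosβ = 18·3.2866 + 13·2.9965 + 2·68.8186 = 235.7518

L=235.752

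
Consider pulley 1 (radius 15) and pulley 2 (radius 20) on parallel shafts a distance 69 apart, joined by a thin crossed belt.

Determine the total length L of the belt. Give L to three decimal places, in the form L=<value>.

crossed belt: β = asin((r1+r2)/C) = asin(35/69) = 30.4806°
wrap1 = wrap2 = π + 2β = 240.9612°
tangent length = C·cosβ = 59.4643
L = (r1+r2)·wrap + 2·C·cosβ = 35·4.2056 + 2·59.4643 = 266.1234

L=266.123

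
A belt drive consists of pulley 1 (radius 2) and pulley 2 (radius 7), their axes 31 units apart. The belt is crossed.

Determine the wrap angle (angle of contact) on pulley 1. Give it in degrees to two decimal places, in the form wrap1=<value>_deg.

crossed belt: β = asin((r1+r2)/C) = asin(9/31) = 16.8773°
wrap1 = wrap2 = π + 2β = 213.7545°

wrap1=213.75_deg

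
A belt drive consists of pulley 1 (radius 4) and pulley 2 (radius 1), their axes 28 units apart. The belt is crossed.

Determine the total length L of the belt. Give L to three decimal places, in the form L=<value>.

crossed belt: β = asin((r1+r2)/C) = asin(5/28) = 10.2866°
wrap1 = wrap2 = π + 2β = 200.5731°
tangent length = C·cosβ = 27.5500
L = (r1+r2)·wrap + 2·C·cosβ = 5·3.5007 + 2·27.5500 = 72.6032

L=72.603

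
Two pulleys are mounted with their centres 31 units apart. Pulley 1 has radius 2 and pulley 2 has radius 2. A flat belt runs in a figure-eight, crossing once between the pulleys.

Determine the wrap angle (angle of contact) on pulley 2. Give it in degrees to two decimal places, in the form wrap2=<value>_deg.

crossed belt: β = asin((r1+r2)/C) = asin(4/31) = 7.4137°
wrap1 = wrap2 = π + 2β = 194.8273°

wrap2=194.83_deg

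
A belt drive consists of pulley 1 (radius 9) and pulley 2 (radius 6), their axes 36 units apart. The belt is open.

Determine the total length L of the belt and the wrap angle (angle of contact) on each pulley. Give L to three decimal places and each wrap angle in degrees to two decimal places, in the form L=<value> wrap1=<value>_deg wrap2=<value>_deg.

open belt: β = asin((r2−r1)/C) = asin(-3/36) = -4.7802°
wrap1 = π − 2β = 189.5604°
wrap2 = π + 2β = 170.4396°
tangent length = C·cosβ = 35.8748
L = r1·wrap1 + r2·wrap2 + 2·C·cosβ = 9·3.3085 + 6·2.9747 + 2·35.8748 = 119.3740

L=119.374 wrap1=189.56_deg wrap2=170.44_deg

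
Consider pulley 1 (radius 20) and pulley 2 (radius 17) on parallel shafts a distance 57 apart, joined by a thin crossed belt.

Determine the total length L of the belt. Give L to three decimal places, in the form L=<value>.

crossed belt: β = asin((r1+r2)/C) = asin(37/57) = 40.4755°
wrap1 = wrap2 = π + 2β = 260.9510°
tangent length = C·cosβ = 43.3590
L = (r1+r2)·wrap + 2·C·cosβ = 37·4.5545 + 2·43.3590 = 255.2327

L=255.233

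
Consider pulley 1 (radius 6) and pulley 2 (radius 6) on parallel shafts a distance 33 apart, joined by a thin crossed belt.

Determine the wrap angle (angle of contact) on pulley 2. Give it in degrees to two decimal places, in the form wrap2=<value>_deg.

crossed belt: β = asin((r1+r2)/C) = asin(12/33) = 21.3237°
wrap1 = wrap2 = π + 2β = 222.6474°

wrap2=222.65_deg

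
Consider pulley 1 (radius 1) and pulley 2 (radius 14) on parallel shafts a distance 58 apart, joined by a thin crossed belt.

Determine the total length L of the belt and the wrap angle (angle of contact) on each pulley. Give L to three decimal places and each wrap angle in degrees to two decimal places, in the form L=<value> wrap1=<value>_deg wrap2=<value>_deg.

L=167.025 wrap1=209.98_deg wrap2=209.98_deg

crossed belt: β = asin((r1+r2)/C) = asin(15/58) = 14.9882°
wrap1 = wrap2 = π + 2β = 209.9765°
tangent length = C·cosβ = 56.0268
L = (r1+r2)·wrap + 2·C·cosβ = 15·3.6648 + 2·56.0268 = 167.0253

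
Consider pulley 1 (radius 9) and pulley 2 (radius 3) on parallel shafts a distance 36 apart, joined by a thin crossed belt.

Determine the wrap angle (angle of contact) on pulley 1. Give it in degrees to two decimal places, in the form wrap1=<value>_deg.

wrap1=218.94_deg

crossed belt: β = asin((r1+r2)/C) = asin(12/36) = 19.4712°
wrap1 = wrap2 = π + 2β = 218.9424°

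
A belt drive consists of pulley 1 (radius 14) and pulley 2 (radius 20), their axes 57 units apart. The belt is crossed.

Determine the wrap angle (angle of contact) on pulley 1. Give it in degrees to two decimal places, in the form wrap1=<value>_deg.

crossed belt: β = asin((r1+r2)/C) = asin(34/57) = 36.6190°
wrap1 = wrap2 = π + 2β = 253.2380°

wrap1=253.24_deg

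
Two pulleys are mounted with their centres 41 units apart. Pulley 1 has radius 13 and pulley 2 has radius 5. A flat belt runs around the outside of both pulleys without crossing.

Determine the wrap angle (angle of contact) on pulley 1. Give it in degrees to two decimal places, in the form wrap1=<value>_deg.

wrap1=202.50_deg

open belt: β = asin((r2−r1)/C) = asin(-8/41) = -11.2518°
wrap1 = π − 2β = 202.5037°
wrap2 = π + 2β = 157.4963°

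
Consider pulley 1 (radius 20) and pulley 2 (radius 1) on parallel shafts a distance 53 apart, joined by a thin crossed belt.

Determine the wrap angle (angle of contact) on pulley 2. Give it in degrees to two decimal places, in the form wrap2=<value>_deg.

crossed belt: β = asin((r1+r2)/C) = asin(21/53) = 23.3425°
wrap1 = wrap2 = π + 2β = 226.6850°

wrap2=226.68_deg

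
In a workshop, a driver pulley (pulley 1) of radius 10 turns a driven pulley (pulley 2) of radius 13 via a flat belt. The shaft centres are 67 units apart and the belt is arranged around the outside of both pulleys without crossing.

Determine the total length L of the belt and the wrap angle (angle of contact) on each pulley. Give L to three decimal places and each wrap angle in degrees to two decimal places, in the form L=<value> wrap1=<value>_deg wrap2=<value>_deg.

L=206.391 wrap1=174.87_deg wrap2=185.13_deg

open belt: β = asin((r2−r1)/C) = asin(3/67) = 2.5663°
wrap1 = π − 2β = 174.8673°
wrap2 = π + 2β = 185.1327°
tangent length = C·cosβ = 66.9328
L = r1·wrap1 + r2·wrap2 + 2·C·cosβ = 10·3.0520 + 13·3.2312 + 2·66.9328 = 206.3910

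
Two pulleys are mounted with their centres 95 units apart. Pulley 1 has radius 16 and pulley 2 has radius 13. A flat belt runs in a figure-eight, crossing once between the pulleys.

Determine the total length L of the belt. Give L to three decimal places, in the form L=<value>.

crossed belt: β = asin((r1+r2)/C) = asin(29/95) = 17.7740°
wrap1 = wrap2 = π + 2β = 215.5480°
tangent length = C·cosβ = 90.4655
L = (r1+r2)·wrap + 2·C·cosβ = 29·3.7620 + 2·90.4655 = 290.0296

L=290.030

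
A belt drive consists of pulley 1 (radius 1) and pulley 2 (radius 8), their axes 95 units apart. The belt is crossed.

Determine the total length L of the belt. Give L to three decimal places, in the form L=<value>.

crossed belt: β = asin((r1+r2)/C) = asin(9/95) = 5.4362°
wrap1 = wrap2 = π + 2β = 190.8723°
tangent length = C·cosβ = 94.5727
L = (r1+r2)·wrap + 2·C·cosβ = 9·3.3314 + 2·94.5727 = 219.1276

L=219.128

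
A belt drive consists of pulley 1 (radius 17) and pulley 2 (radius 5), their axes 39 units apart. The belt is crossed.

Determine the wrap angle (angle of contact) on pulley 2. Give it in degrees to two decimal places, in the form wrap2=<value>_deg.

crossed belt: β = asin((r1+r2)/C) = asin(22/39) = 34.3400°
wrap1 = wrap2 = π + 2β = 248.6800°

wrap2=248.68_deg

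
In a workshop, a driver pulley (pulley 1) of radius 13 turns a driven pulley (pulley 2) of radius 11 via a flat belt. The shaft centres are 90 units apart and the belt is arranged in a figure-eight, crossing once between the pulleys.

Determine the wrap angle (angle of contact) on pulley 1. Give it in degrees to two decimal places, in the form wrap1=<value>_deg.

wrap1=210.93_deg

crossed belt: β = asin((r1+r2)/C) = asin(24/90) = 15.4660°
wrap1 = wrap2 = π + 2β = 210.9320°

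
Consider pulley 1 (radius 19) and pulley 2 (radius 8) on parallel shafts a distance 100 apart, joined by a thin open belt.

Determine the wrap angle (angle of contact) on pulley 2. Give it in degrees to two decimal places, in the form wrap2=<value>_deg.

open belt: β = asin((r2−r1)/C) = asin(-11/100) = -6.3153°
wrap1 = π − 2β = 192.6306°
wrap2 = π + 2β = 167.3694°

wrap2=167.37_deg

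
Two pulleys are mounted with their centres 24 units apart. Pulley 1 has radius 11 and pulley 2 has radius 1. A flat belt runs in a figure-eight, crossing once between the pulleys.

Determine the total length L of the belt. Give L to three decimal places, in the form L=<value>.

crossed belt: β = asin((r1+r2)/C) = asin(12/24) = 30.0000°
wrap1 = wrap2 = π + 2β = 240.0000°
tangent length = C·cosβ = 20.7846
L = (r1+r2)·wrap + 2·C·cosβ = 12·4.1888 + 2·20.7846 = 91.8347

L=91.835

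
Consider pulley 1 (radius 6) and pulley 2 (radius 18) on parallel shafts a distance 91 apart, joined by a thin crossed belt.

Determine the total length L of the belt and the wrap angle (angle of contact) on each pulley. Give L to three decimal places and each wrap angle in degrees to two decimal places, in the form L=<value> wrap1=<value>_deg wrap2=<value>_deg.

L=263.765 wrap1=210.58_deg wrap2=210.58_deg

crossed belt: β = asin((r1+r2)/C) = asin(24/91) = 15.2919°
wrap1 = wrap2 = π + 2β = 210.5837°
tangent length = C·cosβ = 87.7781
L = (r1+r2)·wrap + 2·C·cosβ = 24·3.6754 + 2·87.7781 = 263.7654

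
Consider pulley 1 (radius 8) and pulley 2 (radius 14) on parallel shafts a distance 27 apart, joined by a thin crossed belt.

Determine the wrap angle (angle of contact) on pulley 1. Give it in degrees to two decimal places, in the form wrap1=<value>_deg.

crossed belt: β = asin((r1+r2)/C) = asin(22/27) = 54.5691°
wrap1 = wrap2 = π + 2β = 289.1381°

wrap1=289.14_deg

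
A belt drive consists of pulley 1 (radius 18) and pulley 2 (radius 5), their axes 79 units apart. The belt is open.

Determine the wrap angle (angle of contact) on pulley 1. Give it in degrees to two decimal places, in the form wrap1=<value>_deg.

wrap1=198.94_deg

open belt: β = asin((r2−r1)/C) = asin(-13/79) = -9.4715°
wrap1 = π − 2β = 198.9430°
wrap2 = π + 2β = 161.0570°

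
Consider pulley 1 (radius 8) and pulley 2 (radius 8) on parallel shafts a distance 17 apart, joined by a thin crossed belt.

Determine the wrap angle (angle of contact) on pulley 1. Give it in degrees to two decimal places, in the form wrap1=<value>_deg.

crossed belt: β = asin((r1+r2)/C) = asin(16/17) = 70.2501°
wrap1 = wrap2 = π + 2β = 320.5002°

wrap1=320.50_deg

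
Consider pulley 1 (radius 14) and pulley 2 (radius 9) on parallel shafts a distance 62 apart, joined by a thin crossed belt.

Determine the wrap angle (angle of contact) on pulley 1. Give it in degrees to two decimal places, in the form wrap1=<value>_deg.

wrap1=223.55_deg

crossed belt: β = asin((r1+r2)/C) = asin(23/62) = 21.7753°
wrap1 = wrap2 = π + 2β = 223.5506°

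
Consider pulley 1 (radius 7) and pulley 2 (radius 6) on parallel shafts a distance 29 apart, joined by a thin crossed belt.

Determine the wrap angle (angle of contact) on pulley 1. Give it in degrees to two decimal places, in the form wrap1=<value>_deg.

crossed belt: β = asin((r1+r2)/C) = asin(13/29) = 26.6331°
wrap1 = wrap2 = π + 2β = 233.2662°

wrap1=233.27_deg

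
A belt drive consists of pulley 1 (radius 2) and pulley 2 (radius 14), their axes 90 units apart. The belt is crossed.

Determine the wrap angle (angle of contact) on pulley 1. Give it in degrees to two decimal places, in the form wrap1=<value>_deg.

wrap1=200.48_deg

crossed belt: β = asin((r1+r2)/C) = asin(16/90) = 10.2403°
wrap1 = wrap2 = π + 2β = 200.4807°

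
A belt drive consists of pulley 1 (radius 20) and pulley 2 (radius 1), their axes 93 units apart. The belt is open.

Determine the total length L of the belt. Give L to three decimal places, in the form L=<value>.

L=255.869

open belt: β = asin((r2−r1)/C) = asin(-19/93) = -11.7886°
wrap1 = π − 2β = 203.5772°
wrap2 = π + 2β = 156.4228°
tangent length = C·cosβ = 91.0385
L = r1·wrap1 + r2·wrap2 + 2·C·cosβ = 20·3.5531 + 1·2.7301 + 2·91.0385 = 255.8688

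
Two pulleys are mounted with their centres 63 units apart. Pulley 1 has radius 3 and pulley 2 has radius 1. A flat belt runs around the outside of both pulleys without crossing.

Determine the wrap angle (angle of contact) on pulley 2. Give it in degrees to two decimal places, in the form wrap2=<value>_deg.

wrap2=176.36_deg

open belt: β = asin((r2−r1)/C) = asin(-2/63) = -1.8192°
wrap1 = π − 2β = 183.6384°
wrap2 = π + 2β = 176.3616°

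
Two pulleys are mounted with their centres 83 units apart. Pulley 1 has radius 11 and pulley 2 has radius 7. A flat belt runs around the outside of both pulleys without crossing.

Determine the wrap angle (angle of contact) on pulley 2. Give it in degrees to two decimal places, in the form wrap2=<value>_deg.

wrap2=174.48_deg

open belt: β = asin((r2−r1)/C) = asin(-4/83) = -2.7623°
wrap1 = π − 2β = 185.5246°
wrap2 = π + 2β = 174.4754°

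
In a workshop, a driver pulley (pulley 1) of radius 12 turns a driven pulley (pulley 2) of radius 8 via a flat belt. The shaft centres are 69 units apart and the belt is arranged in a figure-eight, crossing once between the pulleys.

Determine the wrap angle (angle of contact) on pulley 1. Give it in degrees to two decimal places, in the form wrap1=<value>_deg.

wrap1=213.70_deg

crossed belt: β = asin((r1+r2)/C) = asin(20/69) = 16.8493°
wrap1 = wrap2 = π + 2β = 213.6986°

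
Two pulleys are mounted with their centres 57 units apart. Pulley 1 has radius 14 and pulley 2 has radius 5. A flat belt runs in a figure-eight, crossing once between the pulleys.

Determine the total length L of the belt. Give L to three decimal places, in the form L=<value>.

crossed belt: β = asin((r1+r2)/C) = asin(19/57) = 19.4712°
wrap1 = wrap2 = π + 2β = 218.9424°
tangent length = C·cosβ = 53.7401
L = (r1+r2)·wrap + 2·C·cosβ = 19·3.8213 + 2·53.7401 = 180.0843

L=180.084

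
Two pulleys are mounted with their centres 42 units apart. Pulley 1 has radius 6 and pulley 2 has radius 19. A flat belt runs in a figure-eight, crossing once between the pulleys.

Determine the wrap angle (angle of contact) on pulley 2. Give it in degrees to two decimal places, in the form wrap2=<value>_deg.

crossed belt: β = asin((r1+r2)/C) = asin(25/42) = 36.5296°
wrap1 = wrap2 = π + 2β = 253.0592°

wrap2=253.06_deg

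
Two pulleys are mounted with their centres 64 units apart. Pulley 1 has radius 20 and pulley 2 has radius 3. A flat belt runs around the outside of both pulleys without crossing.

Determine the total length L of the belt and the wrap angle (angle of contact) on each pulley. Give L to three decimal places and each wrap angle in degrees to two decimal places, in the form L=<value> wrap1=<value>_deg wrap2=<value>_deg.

open belt: β = asin((r2−r1)/C) = asin(-17/64) = -15.4041°
wrap1 = π − 2β = 210.8082°
wrap2 = π + 2β = 149.1918°
tangent length = C·cosβ = 61.7009
L = r1·wrap1 + r2·wrap2 + 2·C·cosβ = 20·3.6793 + 3·2.6039 + 2·61.7009 = 204.7994

L=204.799 wrap1=210.81_deg wrap2=149.19_deg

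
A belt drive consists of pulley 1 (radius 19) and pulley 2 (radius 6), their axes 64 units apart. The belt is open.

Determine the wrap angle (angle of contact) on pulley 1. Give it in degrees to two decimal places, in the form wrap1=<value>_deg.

open belt: β = asin((r2−r1)/C) = asin(-13/64) = -11.7198°
wrap1 = π − 2β = 203.4395°
wrap2 = π + 2β = 156.5605°

wrap1=203.44_deg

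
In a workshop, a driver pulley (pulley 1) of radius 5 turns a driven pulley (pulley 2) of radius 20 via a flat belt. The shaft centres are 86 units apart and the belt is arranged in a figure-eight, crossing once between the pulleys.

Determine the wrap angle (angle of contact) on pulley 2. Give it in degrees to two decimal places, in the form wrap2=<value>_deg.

crossed belt: β = asin((r1+r2)/C) = asin(25/86) = 16.8997°
wrap1 = wrap2 = π + 2β = 213.7995°

wrap2=213.80_deg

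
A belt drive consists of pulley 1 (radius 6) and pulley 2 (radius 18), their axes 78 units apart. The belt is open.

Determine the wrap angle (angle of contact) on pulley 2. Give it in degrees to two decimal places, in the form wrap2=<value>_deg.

open belt: β = asin((r2−r1)/C) = asin(12/78) = 8.8499°
wrap1 = π − 2β = 162.3002°
wrap2 = π + 2β = 197.6998°

wrap2=197.70_deg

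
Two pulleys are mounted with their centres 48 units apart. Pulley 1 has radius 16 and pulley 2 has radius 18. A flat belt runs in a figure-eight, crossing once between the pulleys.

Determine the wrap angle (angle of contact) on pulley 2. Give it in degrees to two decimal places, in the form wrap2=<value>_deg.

wrap2=270.20_deg

crossed belt: β = asin((r1+r2)/C) = asin(34/48) = 45.0995°
wrap1 = wrap2 = π + 2β = 270.1989°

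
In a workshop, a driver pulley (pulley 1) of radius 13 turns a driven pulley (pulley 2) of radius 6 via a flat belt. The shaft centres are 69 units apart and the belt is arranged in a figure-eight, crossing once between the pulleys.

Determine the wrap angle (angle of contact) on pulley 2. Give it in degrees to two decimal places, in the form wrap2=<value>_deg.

wrap2=211.97_deg

crossed belt: β = asin((r1+r2)/C) = asin(19/69) = 15.9836°
wrap1 = wrap2 = π + 2β = 211.9672°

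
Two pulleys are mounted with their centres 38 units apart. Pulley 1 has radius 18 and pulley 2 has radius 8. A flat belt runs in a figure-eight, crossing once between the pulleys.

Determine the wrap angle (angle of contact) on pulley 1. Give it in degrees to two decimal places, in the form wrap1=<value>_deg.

crossed belt: β = asin((r1+r2)/C) = asin(26/38) = 43.1736°
wrap1 = wrap2 = π + 2β = 266.3471°

wrap1=266.35_deg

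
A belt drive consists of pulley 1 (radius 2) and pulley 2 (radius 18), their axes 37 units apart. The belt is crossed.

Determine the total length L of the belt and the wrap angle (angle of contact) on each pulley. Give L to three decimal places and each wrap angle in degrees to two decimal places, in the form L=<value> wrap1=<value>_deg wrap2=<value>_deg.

crossed belt: β = asin((r1+r2)/C) = asin(20/37) = 32.7204°
wrap1 = wrap2 = π + 2β = 245.4409°
tangent length = C·cosβ = 31.1288
L = (r1+r2)·wrap + 2·C·cosβ = 20·4.2838 + 2·31.1288 = 147.9326

L=147.933 wrap1=245.44_deg wrap2=245.44_deg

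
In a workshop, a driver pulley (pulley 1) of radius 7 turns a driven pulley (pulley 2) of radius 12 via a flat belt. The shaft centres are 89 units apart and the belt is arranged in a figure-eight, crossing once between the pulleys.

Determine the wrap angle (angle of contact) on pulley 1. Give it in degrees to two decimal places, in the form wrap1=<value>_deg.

crossed belt: β = asin((r1+r2)/C) = asin(19/89) = 12.3266°
wrap1 = wrap2 = π + 2β = 204.6531°

wrap1=204.65_deg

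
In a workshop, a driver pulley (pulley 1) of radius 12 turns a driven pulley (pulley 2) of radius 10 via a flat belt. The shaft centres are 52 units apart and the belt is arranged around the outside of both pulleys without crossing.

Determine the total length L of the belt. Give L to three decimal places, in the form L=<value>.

open belt: β = asin((r2−r1)/C) = asin(-2/52) = -2.2042°
wrap1 = π − 2β = 184.4085°
wrap2 = π + 2β = 175.5915°
tangent length = C·cosβ = 51.9615
L = r1·wrap1 + r2·wrap2 + 2·C·cosβ = 12·3.2185 + 10·3.0647 + 2·51.9615 = 173.1920

L=173.192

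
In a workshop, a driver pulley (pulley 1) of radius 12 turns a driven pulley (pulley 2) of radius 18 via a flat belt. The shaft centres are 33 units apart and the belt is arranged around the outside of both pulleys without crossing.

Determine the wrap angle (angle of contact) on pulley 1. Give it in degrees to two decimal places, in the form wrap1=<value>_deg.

open belt: β = asin((r2−r1)/C) = asin(6/33) = 10.4757°
wrap1 = π − 2β = 159.0486°
wrap2 = π + 2β = 200.9514°

wrap1=159.05_deg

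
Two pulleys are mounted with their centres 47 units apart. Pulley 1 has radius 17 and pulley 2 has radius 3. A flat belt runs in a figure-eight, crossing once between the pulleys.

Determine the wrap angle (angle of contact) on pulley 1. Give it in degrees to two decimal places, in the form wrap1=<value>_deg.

wrap1=230.37_deg

crossed belt: β = asin((r1+r2)/C) = asin(20/47) = 25.1843°
wrap1 = wrap2 = π + 2β = 230.3687°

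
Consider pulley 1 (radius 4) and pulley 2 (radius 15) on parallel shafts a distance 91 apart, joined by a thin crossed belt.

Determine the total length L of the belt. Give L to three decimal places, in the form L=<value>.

L=245.672

crossed belt: β = asin((r1+r2)/C) = asin(19/91) = 12.0515°
wrap1 = wrap2 = π + 2β = 204.1030°
tangent length = C·cosβ = 88.9944
L = (r1+r2)·wrap + 2·C·cosβ = 19·3.5623 + 2·88.9944 = 245.6719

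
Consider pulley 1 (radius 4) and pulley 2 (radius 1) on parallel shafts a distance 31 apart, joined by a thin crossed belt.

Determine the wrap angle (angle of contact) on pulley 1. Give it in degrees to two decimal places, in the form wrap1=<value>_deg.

crossed belt: β = asin((r1+r2)/C) = asin(5/31) = 9.2818°
wrap1 = wrap2 = π + 2β = 198.5636°

wrap1=198.56_deg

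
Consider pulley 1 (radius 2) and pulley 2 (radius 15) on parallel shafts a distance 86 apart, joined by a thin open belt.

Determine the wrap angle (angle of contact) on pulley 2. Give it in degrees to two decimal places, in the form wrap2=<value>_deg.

wrap2=197.39_deg

open belt: β = asin((r2−r1)/C) = asin(13/86) = 8.6943°
wrap1 = π − 2β = 162.6114°
wrap2 = π + 2β = 197.3886°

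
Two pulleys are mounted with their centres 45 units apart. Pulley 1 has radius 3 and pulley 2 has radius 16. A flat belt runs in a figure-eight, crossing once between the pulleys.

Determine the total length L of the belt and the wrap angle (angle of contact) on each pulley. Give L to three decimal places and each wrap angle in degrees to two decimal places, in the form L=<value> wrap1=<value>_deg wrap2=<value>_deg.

L=157.839 wrap1=229.95_deg wrap2=229.95_deg

crossed belt: β = asin((r1+r2)/C) = asin(19/45) = 24.9750°
wrap1 = wrap2 = π + 2β = 229.9499°
tangent length = C·cosβ = 40.7922
L = (r1+r2)·wrap + 2·C·cosβ = 19·4.0134 + 2·40.7922 = 157.8386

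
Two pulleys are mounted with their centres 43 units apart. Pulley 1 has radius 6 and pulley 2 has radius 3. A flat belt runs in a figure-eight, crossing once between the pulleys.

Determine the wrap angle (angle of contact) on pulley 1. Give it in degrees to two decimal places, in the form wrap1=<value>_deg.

crossed belt: β = asin((r1+r2)/C) = asin(9/43) = 12.0815°
wrap1 = wrap2 = π + 2β = 204.1629°

wrap1=204.16_deg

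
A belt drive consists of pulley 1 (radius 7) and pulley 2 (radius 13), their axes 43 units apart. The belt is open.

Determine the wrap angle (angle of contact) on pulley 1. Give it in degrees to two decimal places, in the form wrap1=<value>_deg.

open belt: β = asin((r2−r1)/C) = asin(6/43) = 8.0209°
wrap1 = π − 2β = 163.9581°
wrap2 = π + 2β = 196.0419°

wrap1=163.96_deg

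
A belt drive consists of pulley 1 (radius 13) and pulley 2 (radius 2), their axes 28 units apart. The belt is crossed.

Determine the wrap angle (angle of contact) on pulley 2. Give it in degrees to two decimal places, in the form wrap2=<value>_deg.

crossed belt: β = asin((r1+r2)/C) = asin(15/28) = 32.3924°
wrap1 = wrap2 = π + 2β = 244.7847°

wrap2=244.78_deg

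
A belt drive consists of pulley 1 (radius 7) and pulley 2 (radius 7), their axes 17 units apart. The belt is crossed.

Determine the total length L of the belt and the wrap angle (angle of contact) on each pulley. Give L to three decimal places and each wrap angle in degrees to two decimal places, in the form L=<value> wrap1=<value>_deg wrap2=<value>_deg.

L=90.363 wrap1=290.88_deg wrap2=290.88_deg

crossed belt: β = asin((r1+r2)/C) = asin(14/17) = 55.4397°
wrap1 = wrap2 = π + 2β = 290.8794°
tangent length = C·cosβ = 9.6437
L = (r1+r2)·wrap + 2·C·cosβ = 14·5.0768 + 2·9.6437 = 90.3625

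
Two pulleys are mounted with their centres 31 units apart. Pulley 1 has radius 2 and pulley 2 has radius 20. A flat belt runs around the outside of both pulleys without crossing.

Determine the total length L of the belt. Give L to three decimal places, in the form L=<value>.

L=141.896

open belt: β = asin((r2−r1)/C) = asin(18/31) = 35.4959°
wrap1 = π − 2β = 109.0081°
wrap2 = π + 2β = 250.9919°
tangent length = C·cosβ = 25.2389
L = r1·wrap1 + r2·wrap2 + 2·C·cosβ = 2·1.9026 + 20·4.3806 + 2·25.2389 = 141.8955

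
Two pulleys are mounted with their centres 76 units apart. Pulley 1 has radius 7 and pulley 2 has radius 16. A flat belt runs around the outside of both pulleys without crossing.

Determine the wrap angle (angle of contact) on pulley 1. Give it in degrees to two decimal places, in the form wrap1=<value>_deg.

wrap1=166.40_deg

open belt: β = asin((r2−r1)/C) = asin(9/76) = 6.8010°
wrap1 = π − 2β = 166.3980°
wrap2 = π + 2β = 193.6020°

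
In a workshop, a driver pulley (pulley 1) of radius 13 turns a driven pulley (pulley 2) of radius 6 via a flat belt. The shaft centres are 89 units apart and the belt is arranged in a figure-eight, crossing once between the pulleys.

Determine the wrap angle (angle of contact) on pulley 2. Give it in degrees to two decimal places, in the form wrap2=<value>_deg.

wrap2=204.65_deg

crossed belt: β = asin((r1+r2)/C) = asin(19/89) = 12.3266°
wrap1 = wrap2 = π + 2β = 204.6531°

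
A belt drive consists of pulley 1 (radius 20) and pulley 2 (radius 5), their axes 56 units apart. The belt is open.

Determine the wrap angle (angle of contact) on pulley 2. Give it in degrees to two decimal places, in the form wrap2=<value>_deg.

open belt: β = asin((r2−r1)/C) = asin(-15/56) = -15.5368°
wrap1 = π − 2β = 211.0736°
wrap2 = π + 2β = 148.9264°

wrap2=148.93_deg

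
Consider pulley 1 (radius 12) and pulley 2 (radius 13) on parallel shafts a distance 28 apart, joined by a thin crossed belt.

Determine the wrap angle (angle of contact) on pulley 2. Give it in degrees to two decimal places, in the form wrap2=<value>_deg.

wrap2=306.47_deg

crossed belt: β = asin((r1+r2)/C) = asin(25/28) = 63.2345°
wrap1 = wrap2 = π + 2β = 306.4690°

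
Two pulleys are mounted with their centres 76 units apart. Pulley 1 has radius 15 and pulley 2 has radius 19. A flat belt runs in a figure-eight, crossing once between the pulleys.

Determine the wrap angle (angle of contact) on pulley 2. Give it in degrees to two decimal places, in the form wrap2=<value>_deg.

wrap2=233.15_deg

crossed belt: β = asin((r1+r2)/C) = asin(34/76) = 26.5750°
wrap1 = wrap2 = π + 2β = 233.1499°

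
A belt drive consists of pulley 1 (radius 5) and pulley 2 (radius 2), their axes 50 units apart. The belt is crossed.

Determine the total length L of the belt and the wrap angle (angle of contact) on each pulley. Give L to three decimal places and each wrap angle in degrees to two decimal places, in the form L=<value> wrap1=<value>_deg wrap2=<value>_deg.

crossed belt: β = asin((r1+r2)/C) = asin(7/50) = 8.0478°
wrap1 = wrap2 = π + 2β = 196.0957°
tangent length = C·cosβ = 49.5076
L = (r1+r2)·wrap + 2·C·cosβ = 7·3.4225 + 2·49.5076 = 122.9728

L=122.973 wrap1=196.10_deg wrap2=196.10_deg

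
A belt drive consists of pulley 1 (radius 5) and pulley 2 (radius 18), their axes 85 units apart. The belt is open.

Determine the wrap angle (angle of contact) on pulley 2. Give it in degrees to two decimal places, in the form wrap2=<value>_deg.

open belt: β = asin((r2−r1)/C) = asin(13/85) = 8.7974°
wrap1 = π − 2β = 162.4052°
wrap2 = π + 2β = 197.5948°

wrap2=197.59_deg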